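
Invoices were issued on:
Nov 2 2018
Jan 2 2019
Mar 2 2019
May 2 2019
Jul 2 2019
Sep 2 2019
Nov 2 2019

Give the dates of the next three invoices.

Jan 2 2020, Mar 2 2020, May 2 2020

The day-of-month is always 2 (61, 59, 61, 61, 62, 61 days between events).
So this recurs on the 2nd of every 2 months.
January 2020: Jan 2 2020.
Next: March 2020 → Mar 2 2020.
Next: May 2020 → May 2 2020.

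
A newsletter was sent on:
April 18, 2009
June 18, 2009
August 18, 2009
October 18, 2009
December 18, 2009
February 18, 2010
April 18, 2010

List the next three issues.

June 18, 2010; August 18, 2010; October 18, 2010

The day-of-month is always 18 (61, 61, 61, 61, 62, 59 days between events).
So this recurs on the 18th of every 2 months.
June 2010: June 18, 2010.
August 2010: August 18, 2010.
Next: October 2010 → October 18, 2010.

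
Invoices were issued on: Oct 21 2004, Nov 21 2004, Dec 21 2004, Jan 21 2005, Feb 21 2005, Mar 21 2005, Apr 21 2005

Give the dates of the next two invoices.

Gaps: 31, 30, 31, 31, 28, 31 days — not constant. Every event is on the 21st of the month.
Pattern: the 21st of each month.
Next: May 2005 → May 21 2005.
Next: June 2005 → Jun 21 2005.

May 21 2005, Jun 21 2005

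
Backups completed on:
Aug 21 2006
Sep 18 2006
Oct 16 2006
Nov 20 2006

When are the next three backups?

All dates are Mondays, 28, 28, 35 days apart.
Specifically, the 3rd Monday of each month.
3rd Monday of December 2006: Dec 18 2006.
3rd Monday of January 2007: Jan 15 2007.
February 2007 — 3rd Monday is Feb 19 2007.

Dec 18 2006, Jan 15 2007, Feb 19 2007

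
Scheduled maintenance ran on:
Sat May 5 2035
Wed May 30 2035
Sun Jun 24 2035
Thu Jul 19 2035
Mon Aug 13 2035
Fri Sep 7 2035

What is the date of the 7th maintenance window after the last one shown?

Gaps between consecutive events: 25, 25, 25, 25, 25 days — a constant 25-day interval.
Fri Sep 7 2035 + 25 days = Tue Oct 2 2035.
Tue Oct 2 2035 + 25 days = Sat Oct 27 2035.
Sat Oct 27 2035 + 25 days = Wed Nov 21 2035.
Wed Nov 21 2035 + 25 days = Sun Dec 16 2035.
Sun Dec 16 2035 + 25 days = Thu Jan 10 2036.
Thu Jan 10 2036 + 25 days = Mon Feb 4 2036.
Mon Feb 4 2036 + 25 days = Fri Feb 29 2036.

Fri Feb 29 2036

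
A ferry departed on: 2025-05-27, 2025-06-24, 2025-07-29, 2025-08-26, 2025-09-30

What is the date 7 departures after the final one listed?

All Tuesdays; the gaps (28, 35, 28, 35) vary with month length.
This is the last Tuesday of each month.
Last Tuesday of October 2025: 2025-10-28.
Last Tuesday of November 2025: 2025-11-25.
December 2025 ends with Tuesday 2025-12-30.
January 2026 ends with Tuesday 2026-01-27.
February 2026 ends with Tuesday 2026-02-24.
March 2026 ends with Tuesday 2026-03-31.
Last Tuesday of April 2026: 2026-04-28.

2026-04-28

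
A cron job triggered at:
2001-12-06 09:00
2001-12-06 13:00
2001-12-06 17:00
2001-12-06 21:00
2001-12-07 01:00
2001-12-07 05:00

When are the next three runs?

Gaps: 4, 4, 4, 4, 4 hours — each event is 4 hours after the previous one.
2001-12-07 05:00 + 4 h = 2001-12-07 09:00.
2001-12-07 09:00 + 4 h = 2001-12-07 13:00.
2001-12-07 13:00 + 4 h = 2001-12-07 17:00.

2001-12-07 09:00, 2001-12-07 13:00, 2001-12-07 17:00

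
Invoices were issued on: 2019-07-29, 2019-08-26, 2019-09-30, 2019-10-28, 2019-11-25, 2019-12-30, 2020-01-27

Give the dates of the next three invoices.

These are Mondays with 28, 35, 28, 28, 35, 28-day gaps.
Each is the final Monday of its month — 2019-07-29 is past the 28th, so '4th Monday' doesn't fit.
Last Monday of February 2020: 2020-02-24.
March 2020 ends with Monday 2020-03-30.
Last Monday of April 2020: 2020-04-27.

2020-02-24, 2020-03-30, 2020-04-27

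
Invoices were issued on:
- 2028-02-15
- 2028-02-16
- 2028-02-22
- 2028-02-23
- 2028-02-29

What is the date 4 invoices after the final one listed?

2028-03-14

Gaps: 1, 6, 1, 6 days — not constant, but cyclic with period 2.
The events fall on every Tuesday and Wednesday.
Next Wednesday: 2028-03-01.
Next Tuesday: 2028-03-07.
The following Wednesday is 2028-03-08.
The following Tuesday is 2028-03-14.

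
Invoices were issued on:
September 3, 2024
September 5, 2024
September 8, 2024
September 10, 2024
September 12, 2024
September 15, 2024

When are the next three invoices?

Gaps: 2, 3, 2, 2, 3 days — not constant, but cyclic with period 3.
The events fall on every Tuesday, Thursday and Sunday.
Next Tuesday: September 17, 2024.
The following Thursday is September 19, 2024.
The following Sunday is September 22, 2024.

September 17, 2024; September 19, 2024; September 22, 2024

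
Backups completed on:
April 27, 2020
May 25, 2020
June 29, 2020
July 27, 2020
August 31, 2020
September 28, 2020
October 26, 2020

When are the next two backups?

November 30, 2020; December 28, 2020

All Mondays; the gaps (28, 35, 28, 35, 28, 28) vary with month length.
This is the last Monday of each month.
Last Monday of November 2020: November 30, 2020.
December 2020 ends with Monday December 28, 2020.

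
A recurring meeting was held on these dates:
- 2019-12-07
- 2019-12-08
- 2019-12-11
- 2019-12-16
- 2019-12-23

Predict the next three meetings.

2020-01-01, 2020-01-12, 2020-01-25

Intervals are 1, 3, 5, 7 days — an arithmetic progression with common difference 2.
Next gap: 9 days. 2019-12-23 + 9 days = 2020-01-01.
Next gap: 11 days. 2020-01-01 + 11 days = 2020-01-12.
Next gap: 13 days. 2020-01-12 + 13 days = 2020-01-25.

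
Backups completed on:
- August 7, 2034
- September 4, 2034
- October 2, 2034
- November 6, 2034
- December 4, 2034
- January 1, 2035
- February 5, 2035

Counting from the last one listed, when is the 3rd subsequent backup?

May 7, 2035

These are Mondays at 28- or 35-day spacing (28, 28, 35, 28, 28, 35).
The pattern: 1st Monday of the month.
1st Monday of March 2035: March 5, 2035.
April 2035 — 1st Monday is April 2, 2035.
1st Monday of May 2035: May 7, 2035.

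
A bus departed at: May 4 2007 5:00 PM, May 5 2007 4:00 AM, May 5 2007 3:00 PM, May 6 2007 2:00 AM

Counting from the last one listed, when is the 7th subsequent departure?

May 9 2007 7:00 AM

Gaps: 11, 11, 11 hours — each event is 11 hours after the previous one.
May 6 2007 2:00 AM + 11 h = May 6 2007 1:00 PM.
May 6 2007 1:00 PM + 11 h = May 7 2007 12:00 AM.
May 7 2007 12:00 AM + 11 h = May 7 2007 11:00 AM.
May 7 2007 11:00 AM + 11 h = May 7 2007 10:00 PM.
May 7 2007 10:00 PM + 11 h = May 8 2007 9:00 AM.
May 8 2007 9:00 AM + 11 h = May 8 2007 8:00 PM.
May 8 2007 8:00 PM + 11 h = May 9 2007 7:00 AM.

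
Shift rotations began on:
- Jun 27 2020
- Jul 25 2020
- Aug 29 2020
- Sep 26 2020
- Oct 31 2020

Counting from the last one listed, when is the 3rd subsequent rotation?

All Saturdays; the gaps (28, 35, 28, 35) vary with month length.
This is the last Saturday of each month.
November 2020 ends with Saturday Nov 28 2020.
December 2020 ends with Saturday Dec 26 2020.
January 2021 ends with Saturday Jan 30 2021.

Jan 30 2021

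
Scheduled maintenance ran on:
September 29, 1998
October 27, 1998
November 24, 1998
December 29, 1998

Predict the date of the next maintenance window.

January 26, 1999

Every date is a Tuesday; gaps 28, 28, 35 days.
Each is the last Tuesday of its month (at least one falls on the 29th or later, ruling out '4th Tuesday').
Last Tuesday of January 1999: January 26, 1999.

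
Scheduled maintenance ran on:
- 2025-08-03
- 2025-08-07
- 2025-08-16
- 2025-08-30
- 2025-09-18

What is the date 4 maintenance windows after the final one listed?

2026-01-22

The spacing grows by 5 each time: 4, 9, 14, 19 days.
Next gap: 24 days. 2025-09-18 + 24 days = 2025-10-12.
Next gap: 29 days. 2025-10-12 + 29 days = 2025-11-10.
Next gap: 34 days. 2025-11-10 + 34 days = 2025-12-14.
Next gap: 39 days. 2025-12-14 + 39 days = 2026-01-22.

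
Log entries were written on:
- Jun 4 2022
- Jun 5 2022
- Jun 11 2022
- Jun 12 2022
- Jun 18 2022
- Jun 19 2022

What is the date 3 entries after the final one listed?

Every event lands on a Saturday or Sunday (gaps cycle 1, 6, 1, 6, 1).
So the schedule is: every Saturday and Sunday.
The following Saturday is Jun 25 2022.
Next Sunday: Jun 26 2022.
Next Saturday: Jul 2 2022.

Jul 2 2022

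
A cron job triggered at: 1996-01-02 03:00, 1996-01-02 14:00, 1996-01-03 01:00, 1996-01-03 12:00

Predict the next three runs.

Spacing: 11, 11, 11 h — constant 11 h.
1996-01-03 12:00 + 11 h = 1996-01-03 23:00.
1996-01-03 23:00 + 11 h = 1996-01-04 10:00.
1996-01-04 10:00 + 11 h = 1996-01-04 21:00.

1996-01-03 23:00, 1996-01-04 10:00, 1996-01-04 21:00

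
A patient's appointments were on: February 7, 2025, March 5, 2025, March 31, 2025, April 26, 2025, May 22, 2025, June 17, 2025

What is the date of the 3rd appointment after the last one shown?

September 3, 2025

The spacing is 26, 26, 26, 26, 26 days — always 26 days.
June 17, 2025 + 26 days = July 13, 2025.
July 13, 2025 + 26 days = August 8, 2025.
August 8, 2025 + 26 days = September 3, 2025.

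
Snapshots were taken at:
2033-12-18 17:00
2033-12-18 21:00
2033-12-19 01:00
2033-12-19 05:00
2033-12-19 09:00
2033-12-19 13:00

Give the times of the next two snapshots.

2033-12-19 17:00, 2033-12-19 21:00

The interval is a steady 4 hours (4, 4, 4, 4, 4).
2033-12-19 13:00 + 4 h = 2033-12-19 17:00.
2033-12-19 17:00 + 4 h = 2033-12-19 21:00.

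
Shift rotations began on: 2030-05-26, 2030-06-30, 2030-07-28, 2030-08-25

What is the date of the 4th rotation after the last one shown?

2030-12-29

These are Sundays with 35, 28, 28-day gaps.
Each is the final Sunday of its month — 2030-06-30 is past the 28th, so '4th Sunday' doesn't fit.
Last Sunday of September 2030: 2030-09-29.
Last Sunday of October 2030: 2030-10-27.
November 2030 ends with Sunday 2030-11-24.
December 2030 ends with Sunday 2030-12-29.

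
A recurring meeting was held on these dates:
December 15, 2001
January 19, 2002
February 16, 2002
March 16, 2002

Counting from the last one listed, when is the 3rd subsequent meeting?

All dates are Saturdays, 35, 28, 28 days apart.
Specifically, the 3rd Saturday of each month.
April 2002 — 3rd Saturday is April 20, 2002.
May 2002 — 3rd Saturday is May 18, 2002.
3rd Saturday of June 2002: June 15, 2002.

June 15, 2002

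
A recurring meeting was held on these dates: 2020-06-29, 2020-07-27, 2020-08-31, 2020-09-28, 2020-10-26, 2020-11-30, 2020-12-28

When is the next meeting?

These are Mondays with 28, 35, 28, 28, 35, 28-day gaps.
Each is the final Monday of its month — 2020-06-29 is past the 28th, so '4th Monday' doesn't fit.
January 2021 ends with Monday 2021-01-25.

2021-01-25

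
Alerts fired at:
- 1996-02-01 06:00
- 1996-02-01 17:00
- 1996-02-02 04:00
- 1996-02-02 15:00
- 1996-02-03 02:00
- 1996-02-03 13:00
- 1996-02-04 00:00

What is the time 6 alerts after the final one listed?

1996-02-06 18:00

Spacing: 11, 11, 11, 11, 11, 11 h — constant 11 h.
1996-02-04 00:00 + 11 h = 1996-02-04 11:00.
1996-02-04 11:00 + 11 h = 1996-02-04 22:00.
1996-02-04 22:00 + 11 h = 1996-02-05 09:00.
1996-02-05 09:00 + 11 h = 1996-02-05 20:00.
1996-02-05 20:00 + 11 h = 1996-02-06 07:00.
1996-02-06 07:00 + 11 h = 1996-02-06 18:00.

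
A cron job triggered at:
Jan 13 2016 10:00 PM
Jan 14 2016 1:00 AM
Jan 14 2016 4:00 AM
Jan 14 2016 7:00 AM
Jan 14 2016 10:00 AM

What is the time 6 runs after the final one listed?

The interval is a steady 3 hours (3, 3, 3, 3).
Jan 14 2016 10:00 AM + 3 h = Jan 14 2016 1:00 PM.
Jan 14 2016 1:00 PM + 3 h = Jan 14 2016 4:00 PM.
Jan 14 2016 4:00 PM + 3 h = Jan 14 2016 7:00 PM.
Jan 14 2016 7:00 PM + 3 h = Jan 14 2016 10:00 PM.
Jan 14 2016 10:00 PM + 3 h = Jan 15 2016 1:00 AM.
Jan 15 2016 1:00 AM + 3 h = Jan 15 2016 4:00 AM.

Jan 15 2016 4:00 AM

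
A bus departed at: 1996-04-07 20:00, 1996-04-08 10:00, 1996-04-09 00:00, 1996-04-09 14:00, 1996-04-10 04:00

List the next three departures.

The interval is a steady 14 hours (14, 14, 14, 14).
1996-04-10 04:00 + 14 h = 1996-04-10 18:00.
1996-04-10 18:00 + 14 h = 1996-04-11 08:00.
1996-04-11 08:00 + 14 h = 1996-04-11 22:00.

1996-04-10 18:00, 1996-04-11 08:00, 1996-04-11 22:00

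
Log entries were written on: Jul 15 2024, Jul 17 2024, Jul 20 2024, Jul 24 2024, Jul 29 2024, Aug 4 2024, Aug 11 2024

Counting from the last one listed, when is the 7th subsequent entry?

Oct 27 2024

Gaps: 2, 3, 4, 5, 6, 7 days — each gap is 1 larger than the previous one.
Next gap: 8 days. Aug 11 2024 + 8 days = Aug 19 2024.
Next gap: 9 days. Aug 19 2024 + 9 days = Aug 28 2024.
Next gap: 10 days. Aug 28 2024 + 10 days = Sep 7 2024.
Next gap: 11 days. Sep 7 2024 + 11 days = Sep 18 2024.
Next gap: 12 days. Sep 18 2024 + 12 days = Sep 30 2024.
Next gap: 13 days. Sep 30 2024 + 13 days = Oct 13 2024.
Next gap: 14 days. Oct 13 2024 + 14 days = Oct 27 2024.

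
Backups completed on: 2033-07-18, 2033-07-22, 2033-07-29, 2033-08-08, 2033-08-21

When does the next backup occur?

The spacing grows by 3 each time: 4, 7, 10, 13 days.
Next gap: 16 days. 2033-08-21 + 16 days = 2033-09-06.

2033-09-06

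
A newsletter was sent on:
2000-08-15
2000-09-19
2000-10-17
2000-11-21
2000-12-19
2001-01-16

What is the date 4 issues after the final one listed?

2001-05-15

These are Tuesdays at 28- or 35-day spacing (35, 28, 35, 28, 28).
The pattern: 3rd Tuesday of the month.
February 2001 — 3rd Tuesday is 2001-02-20.
3rd Tuesday of March 2001: 2001-03-20.
3rd Tuesday of April 2001: 2001-04-17.
3rd Tuesday of May 2001: 2001-05-15.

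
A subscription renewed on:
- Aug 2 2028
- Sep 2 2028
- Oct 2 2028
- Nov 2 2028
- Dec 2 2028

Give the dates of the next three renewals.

The day-of-month is always 2 (31, 30, 31, 30 days between events).
So this recurs on the 2nd of each month.
January 2029: Jan 2 2029.
Next: February 2029 → Feb 2 2029.
March 2029: Mar 2 2029.

Jan 2 2029, Feb 2 2029, Mar 2 2029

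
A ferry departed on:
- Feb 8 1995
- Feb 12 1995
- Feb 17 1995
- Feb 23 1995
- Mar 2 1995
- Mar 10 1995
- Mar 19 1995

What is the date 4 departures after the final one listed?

The spacing grows by 1 each time: 4, 5, 6, 7, 8, 9 days.
Next gap: 10 days. Mar 19 1995 + 10 days = Mar 29 1995.
Next gap: 11 days. Mar 29 1995 + 11 days = Apr 9 1995.
Next gap: 12 days. Apr 9 1995 + 12 days = Apr 21 1995.
Next gap: 13 days. Apr 21 1995 + 13 days = May 4 1995.

May 4 1995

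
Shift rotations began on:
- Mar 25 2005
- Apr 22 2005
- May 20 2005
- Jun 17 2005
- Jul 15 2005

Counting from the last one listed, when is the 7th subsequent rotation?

Jan 27 2006

The spacing is 28, 28, 28, 28 days — always 28 days.
Jul 15 2005 + 28 days = Aug 12 2005.
Aug 12 2005 + 28 days = Sep 9 2005.
Sep 9 2005 + 28 days = Oct 7 2005.
Oct 7 2005 + 28 days = Nov 4 2005.
Nov 4 2005 + 28 days = Dec 2 2005.
Dec 2 2005 + 28 days = Dec 30 2005.
Dec 30 2005 + 28 days = Jan 27 2006.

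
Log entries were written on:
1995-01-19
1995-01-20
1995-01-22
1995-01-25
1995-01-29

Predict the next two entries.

1995-02-03, 1995-02-09

Intervals are 1, 2, 3, 4 days — an arithmetic progression with common difference 1.
Next gap: 5 days. 1995-01-29 + 5 days = 1995-02-03.
Next gap: 6 days. 1995-02-03 + 6 days = 1995-02-09.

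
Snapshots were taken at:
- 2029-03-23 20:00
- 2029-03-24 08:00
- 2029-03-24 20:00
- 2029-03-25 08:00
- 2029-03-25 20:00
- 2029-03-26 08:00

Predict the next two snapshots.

Gaps: 12, 12, 12, 12, 12 hours — each event is 12 hours after the previous one.
2029-03-26 08:00 + 12 h = 2029-03-26 20:00.
2029-03-26 20:00 + 12 h = 2029-03-27 08:00.

2029-03-26 20:00, 2029-03-27 08:00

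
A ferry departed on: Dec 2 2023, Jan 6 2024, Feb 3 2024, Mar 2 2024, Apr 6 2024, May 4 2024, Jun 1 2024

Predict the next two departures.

Jul 6 2024, Aug 3 2024

These are Saturdays at 28- or 35-day spacing (35, 28, 28, 35, 28, 28).
The pattern: 1st Saturday of the month.
1st Saturday of July 2024: Jul 6 2024.
1st Saturday of August 2024: Aug 3 2024.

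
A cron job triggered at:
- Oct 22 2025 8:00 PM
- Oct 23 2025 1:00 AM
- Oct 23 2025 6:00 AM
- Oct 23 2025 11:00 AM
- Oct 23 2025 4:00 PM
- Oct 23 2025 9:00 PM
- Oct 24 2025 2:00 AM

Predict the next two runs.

Oct 24 2025 7:00 AM, Oct 24 2025 12:00 PM

Gaps: 5, 5, 5, 5, 5, 5 hours — each event is 5 hours after the previous one.
Oct 24 2025 2:00 AM + 5 h = Oct 24 2025 7:00 AM.
Oct 24 2025 7:00 AM + 5 h = Oct 24 2025 12:00 PM.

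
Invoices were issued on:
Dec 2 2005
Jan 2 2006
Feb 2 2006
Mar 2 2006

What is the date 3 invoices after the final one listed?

Each date is the 2nd; the gaps (31, 31, 28) track the month lengths.
The rule is the 2nd of each month.
Next: April 2006 → Apr 2 2006.
May 2006: May 2 2006.
Next: June 2006 → Jun 2 2006.

Jun 2 2006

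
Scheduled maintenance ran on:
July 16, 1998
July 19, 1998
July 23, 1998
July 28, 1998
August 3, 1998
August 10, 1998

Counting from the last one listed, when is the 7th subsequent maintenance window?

October 26, 1998

Gaps: 3, 4, 5, 6, 7 days — each gap is 1 larger than the previous one.
Next gap: 8 days. August 10, 1998 + 8 days = August 18, 1998.
Next gap: 9 days. August 18, 1998 + 9 days = August 27, 1998.
Next gap: 10 days. August 27, 1998 + 10 days = September 6, 1998.
Next gap: 11 days. September 6, 1998 + 11 days = September 17, 1998.
Next gap: 12 days. September 17, 1998 + 12 days = September 29, 1998.
Next gap: 13 days. September 29, 1998 + 13 days = October 12, 1998.
Next gap: 14 days. October 12, 1998 + 14 days = October 26, 1998.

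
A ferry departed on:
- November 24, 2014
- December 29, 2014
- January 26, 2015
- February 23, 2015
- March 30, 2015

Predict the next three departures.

April 27, 2015; May 25, 2015; June 29, 2015

These are Mondays with 35, 28, 28, 35-day gaps.
Each is the final Monday of its month — December 29, 2014 is past the 28th, so '4th Monday' doesn't fit.
Last Monday of April 2015: April 27, 2015.
Last Monday of May 2015: May 25, 2015.
Last Monday of June 2015: June 29, 2015.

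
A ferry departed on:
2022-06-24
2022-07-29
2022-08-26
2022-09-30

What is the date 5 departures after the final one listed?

All Fridays; the gaps (35, 28, 35) vary with month length.
This is the last Friday of each month.
October 2022 ends with Friday 2022-10-28.
November 2022 ends with Friday 2022-11-25.
December 2022 ends with Friday 2022-12-30.
Last Friday of January 2023: 2023-01-27.
Last Friday of February 2023: 2023-02-24.

2023-02-24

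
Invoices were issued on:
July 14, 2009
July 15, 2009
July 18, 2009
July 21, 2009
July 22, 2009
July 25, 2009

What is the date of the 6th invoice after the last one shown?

August 8, 2009

Gaps: 1, 3, 3, 1, 3 days — not constant, but cyclic with period 3.
The events fall on every Tuesday, Wednesday and Saturday.
The following Tuesday is July 28, 2009.
Next Wednesday: July 29, 2009.
The following Saturday is August 1, 2009.
The following Tuesday is August 4, 2009.
The following Wednesday is August 5, 2009.
Next Saturday: August 8, 2009.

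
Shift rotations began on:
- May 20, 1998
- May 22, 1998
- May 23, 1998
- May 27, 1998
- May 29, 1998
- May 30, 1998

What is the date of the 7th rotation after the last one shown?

The gap pattern 2, 1, 4, 2, 1 repeats every 3 events.
These are the Wednesdays, Fridays and Saturdays of each week.
Next Wednesday: June 3, 1998.
The following Friday is June 5, 1998.
The following Saturday is June 6, 1998.
The following Wednesday is June 10, 1998.
Next Friday: June 12, 1998.
The following Saturday is June 13, 1998.
The following Wednesday is June 17, 1998.

June 17, 1998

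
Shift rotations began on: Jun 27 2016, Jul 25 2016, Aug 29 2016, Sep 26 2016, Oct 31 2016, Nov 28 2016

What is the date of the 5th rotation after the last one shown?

These are Mondays with 28, 35, 28, 35, 28-day gaps.
Each is the final Monday of its month — Aug 29 2016 is past the 28th, so '4th Monday' doesn't fit.
December 2016 ends with Monday Dec 26 2016.
January 2017 ends with Monday Jan 30 2017.
February 2017 ends with Monday Feb 27 2017.
March 2017 ends with Monday Mar 27 2017.
Last Monday of April 2017: Apr 24 2017.

Apr 24 2017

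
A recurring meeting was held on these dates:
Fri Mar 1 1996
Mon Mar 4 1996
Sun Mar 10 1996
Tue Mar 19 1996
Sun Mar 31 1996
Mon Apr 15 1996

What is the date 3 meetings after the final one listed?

Mon Jun 17 1996

Gaps: 3, 6, 9, 12, 15 days — each gap is 3 larger than the previous one.
Next gap: 18 days. Mon Apr 15 1996 + 18 days = Fri May 3 1996.
Next gap: 21 days. Fri May 3 1996 + 21 days = Fri May 24 1996.
Next gap: 24 days. Fri May 24 1996 + 24 days = Mon Jun 17 1996.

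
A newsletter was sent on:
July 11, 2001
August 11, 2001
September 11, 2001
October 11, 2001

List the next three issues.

The day-of-month is always 11 (31, 31, 30 days between events).
So this recurs on the 11th of each month.
Next: November 2001 → November 11, 2001.
Next: December 2001 → December 11, 2001.
January 2002: January 11, 2002.

November 11, 2001; December 11, 2001; January 11, 2002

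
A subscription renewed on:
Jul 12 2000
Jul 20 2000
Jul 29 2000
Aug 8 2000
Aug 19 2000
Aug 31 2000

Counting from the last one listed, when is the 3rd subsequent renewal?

The spacing grows by 1 each time: 8, 9, 10, 11, 12 days.
Next gap: 13 days. Aug 31 2000 + 13 days = Sep 13 2000.
Next gap: 14 days. Sep 13 2000 + 14 days = Sep 27 2000.
Next gap: 15 days. Sep 27 2000 + 15 days = Oct 12 2000.

Oct 12 2000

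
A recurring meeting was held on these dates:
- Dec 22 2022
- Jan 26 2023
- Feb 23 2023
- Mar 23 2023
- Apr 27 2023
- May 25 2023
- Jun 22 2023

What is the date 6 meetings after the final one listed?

Dec 28 2023

These are Thursdays at 28- or 35-day spacing (35, 28, 28, 35, 28, 28).
The pattern: 4th Thursday of the month.
4th Thursday of July 2023: Jul 27 2023.
4th Thursday of August 2023: Aug 24 2023.
September 2023 — 4th Thursday is Sep 28 2023.
October 2023 — 4th Thursday is Oct 26 2023.
November 2023 — 4th Thursday is Nov 23 2023.
December 2023 — 4th Thursday is Dec 28 2023.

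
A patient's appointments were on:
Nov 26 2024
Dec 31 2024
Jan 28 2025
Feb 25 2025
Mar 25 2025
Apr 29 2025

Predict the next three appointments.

These are Tuesdays with 35, 28, 28, 28, 35-day gaps.
Each is the final Tuesday of its month — Dec 31 2024 is past the 28th, so '4th Tuesday' doesn't fit.
May 2025 ends with Tuesday May 27 2025.
Last Tuesday of June 2025: Jun 24 2025.
Last Tuesday of July 2025: Jul 29 2025.

May 27 2025, Jun 24 2025, Jul 29 2025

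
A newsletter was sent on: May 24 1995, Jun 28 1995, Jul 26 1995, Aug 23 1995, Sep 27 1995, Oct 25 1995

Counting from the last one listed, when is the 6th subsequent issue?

Apr 24 1996

These are Wednesdays at 28- or 35-day spacing (35, 28, 28, 35, 28).
The pattern: 4th Wednesday of the month.
November 1995 — 4th Wednesday is Nov 22 1995.
December 1995 — 4th Wednesday is Dec 27 1995.
January 1996 — 4th Wednesday is Jan 24 1996.
February 1996 — 4th Wednesday is Feb 28 1996.
March 1996 — 4th Wednesday is Mar 27 1996.
April 1996 — 4th Wednesday is Apr 24 1996.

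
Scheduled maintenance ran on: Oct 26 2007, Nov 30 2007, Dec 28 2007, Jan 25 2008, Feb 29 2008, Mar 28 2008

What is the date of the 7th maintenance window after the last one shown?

Oct 31 2008

All Fridays; the gaps (35, 28, 28, 35, 28) vary with month length.
This is the last Friday of each month.
Last Friday of April 2008: Apr 25 2008.
Last Friday of May 2008: May 30 2008.
June 2008 ends with Friday Jun 27 2008.
Last Friday of July 2008: Jul 25 2008.
August 2008 ends with Friday Aug 29 2008.
Last Friday of September 2008: Sep 26 2008.
October 2008 ends with Friday Oct 31 2008.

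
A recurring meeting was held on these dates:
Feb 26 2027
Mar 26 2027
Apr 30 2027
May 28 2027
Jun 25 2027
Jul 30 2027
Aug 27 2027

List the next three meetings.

Every date is a Friday; gaps 28, 35, 28, 28, 35, 28 days.
Each is the last Friday of its month (at least one falls on the 29th or later, ruling out '4th Friday').
September 2027 ends with Friday Sep 24 2027.
Last Friday of October 2027: Oct 29 2027.
Last Friday of November 2027: Nov 26 2027.

Sep 24 2027, Oct 29 2027, Nov 26 2027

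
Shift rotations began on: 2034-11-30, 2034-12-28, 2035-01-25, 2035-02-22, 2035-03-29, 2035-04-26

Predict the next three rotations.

All Thursdays; the gaps (28, 28, 28, 35, 28) vary with month length.
This is the last Thursday of each month.
May 2035 ends with Thursday 2035-05-31.
June 2035 ends with Thursday 2035-06-28.
Last Thursday of July 2035: 2035-07-26.

2035-05-31, 2035-06-28, 2035-07-26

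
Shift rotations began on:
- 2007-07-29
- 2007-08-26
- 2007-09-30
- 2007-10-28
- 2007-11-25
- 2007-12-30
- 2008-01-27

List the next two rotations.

2008-02-24, 2008-03-30

Every date is a Sunday; gaps 28, 35, 28, 28, 35, 28 days.
Each is the last Sunday of its month (at least one falls on the 29th or later, ruling out '4th Sunday').
Last Sunday of February 2008: 2008-02-24.
March 2008 ends with Sunday 2008-03-30.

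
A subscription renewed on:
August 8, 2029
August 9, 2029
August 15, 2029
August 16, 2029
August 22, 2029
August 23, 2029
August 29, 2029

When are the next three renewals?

August 30, 2029; September 5, 2029; September 6, 2029

Every event lands on a Wednesday or Thursday (gaps cycle 1, 6, 1, 6, 1, 6).
So the schedule is: every Wednesday and Thursday.
Next Thursday: August 30, 2029.
Next Wednesday: September 5, 2029.
The following Thursday is September 6, 2029.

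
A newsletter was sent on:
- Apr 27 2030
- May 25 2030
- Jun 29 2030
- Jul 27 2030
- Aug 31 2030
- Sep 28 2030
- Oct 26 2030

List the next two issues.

Nov 30 2030, Dec 28 2030

Every date is a Saturday; gaps 28, 35, 28, 35, 28, 28 days.
Each is the last Saturday of its month (at least one falls on the 29th or later, ruling out '4th Saturday').
November 2030 ends with Saturday Nov 30 2030.
December 2030 ends with Saturday Dec 28 2030.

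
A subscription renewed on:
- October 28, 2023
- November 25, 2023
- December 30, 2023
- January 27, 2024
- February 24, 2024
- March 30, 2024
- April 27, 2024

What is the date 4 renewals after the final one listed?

August 31, 2024

These are Saturdays with 28, 35, 28, 28, 35, 28-day gaps.
Each is the final Saturday of its month — December 30, 2023 is past the 28th, so '4th Saturday' doesn't fit.
May 2024 ends with Saturday May 25, 2024.
June 2024 ends with Saturday June 29, 2024.
July 2024 ends with Saturday July 27, 2024.
August 2024 ends with Saturday August 31, 2024.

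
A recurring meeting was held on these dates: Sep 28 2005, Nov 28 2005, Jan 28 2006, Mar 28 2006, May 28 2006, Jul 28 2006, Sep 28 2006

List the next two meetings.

Each date is the 28th; the gaps (61, 61, 59, 61, 61, 62) track the month lengths.
The rule is the 28th of every 2 months.
November 2006: Nov 28 2006.
Next: January 2007 → Jan 28 2007.

Nov 28 2006, Jan 28 2007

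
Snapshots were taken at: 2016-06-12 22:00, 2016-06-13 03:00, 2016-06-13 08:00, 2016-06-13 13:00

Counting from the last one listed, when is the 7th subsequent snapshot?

2016-06-15 00:00

The interval is a steady 5 hours (5, 5, 5).
2016-06-13 13:00 + 5 h = 2016-06-13 18:00.
2016-06-13 18:00 + 5 h = 2016-06-13 23:00.
2016-06-13 23:00 + 5 h = 2016-06-14 04:00.
2016-06-14 04:00 + 5 h = 2016-06-14 09:00.
2016-06-14 09:00 + 5 h = 2016-06-14 14:00.
2016-06-14 14:00 + 5 h = 2016-06-14 19:00.
2016-06-14 19:00 + 5 h = 2016-06-15 00:00.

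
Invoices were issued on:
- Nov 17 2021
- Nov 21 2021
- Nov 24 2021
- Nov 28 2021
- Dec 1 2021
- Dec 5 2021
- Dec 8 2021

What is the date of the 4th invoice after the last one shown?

Dec 22 2021

Every event lands on a Wednesday or Sunday (gaps cycle 4, 3, 4, 3, 4, 3).
So the schedule is: every Wednesday and Sunday.
Next Sunday: Dec 12 2021.
The following Wednesday is Dec 15 2021.
Next Sunday: Dec 19 2021.
The following Wednesday is Dec 22 2021.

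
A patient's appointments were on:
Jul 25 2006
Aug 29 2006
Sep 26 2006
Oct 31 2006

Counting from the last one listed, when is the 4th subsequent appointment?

Feb 27 2007

These are Tuesdays with 35, 28, 35-day gaps.
Each is the final Tuesday of its month — Aug 29 2006 is past the 28th, so '4th Tuesday' doesn't fit.
November 2006 ends with Tuesday Nov 28 2006.
Last Tuesday of December 2006: Dec 26 2006.
Last Tuesday of January 2007: Jan 30 2007.
February 2007 ends with Tuesday Feb 27 2007.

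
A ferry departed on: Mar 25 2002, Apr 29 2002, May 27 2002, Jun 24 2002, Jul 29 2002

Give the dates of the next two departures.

Every date is a Monday; gaps 35, 28, 28, 35 days.
Each is the last Monday of its month (at least one falls on the 29th or later, ruling out '4th Monday').
Last Monday of August 2002: Aug 26 2002.
September 2002 ends with Monday Sep 30 2002.

Aug 26 2002, Sep 30 2002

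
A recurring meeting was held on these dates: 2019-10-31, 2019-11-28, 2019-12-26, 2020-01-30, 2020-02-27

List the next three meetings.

2020-03-26, 2020-04-30, 2020-05-28

All Thursdays; the gaps (28, 28, 35, 28) vary with month length.
This is the last Thursday of each month.
Last Thursday of March 2020: 2020-03-26.
April 2020 ends with Thursday 2020-04-30.
Last Thursday of May 2020: 2020-05-28.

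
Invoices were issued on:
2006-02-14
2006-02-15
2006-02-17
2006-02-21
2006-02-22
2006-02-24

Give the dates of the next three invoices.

2006-02-28, 2006-03-01, 2006-03-03

Every event lands on a Tuesday or Wednesday or Friday (gaps cycle 1, 2, 4, 1, 2).
So the schedule is: every Tuesday, Wednesday and Friday.
Next Tuesday: 2006-02-28.
The following Wednesday is 2006-03-01.
The following Friday is 2006-03-03.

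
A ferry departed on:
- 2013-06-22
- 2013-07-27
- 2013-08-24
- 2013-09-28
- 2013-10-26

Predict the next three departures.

2013-11-23, 2013-12-28, 2014-01-25

Gaps: 35, 28, 35, 28 days — a mix of 28 and 35. Every date is a Saturday.
Each is the 4th Saturday of its month.
November 2013 — 4th Saturday is 2013-11-23.
December 2013 — 4th Saturday is 2013-12-28.
January 2014 — 4th Saturday is 2014-01-25.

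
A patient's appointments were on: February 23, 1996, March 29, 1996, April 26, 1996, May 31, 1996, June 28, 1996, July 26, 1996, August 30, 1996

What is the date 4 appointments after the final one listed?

Every date is a Friday; gaps 35, 28, 35, 28, 28, 35 days.
Each is the last Friday of its month (at least one falls on the 29th or later, ruling out '4th Friday').
Last Friday of September 1996: September 27, 1996.
Last Friday of October 1996: October 25, 1996.
Last Friday of November 1996: November 29, 1996.
December 1996 ends with Friday December 27, 1996.

December 27, 1996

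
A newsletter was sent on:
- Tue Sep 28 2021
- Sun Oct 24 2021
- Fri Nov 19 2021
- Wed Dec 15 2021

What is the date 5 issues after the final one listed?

Sun Apr 24 2022

Every event comes 26 days after the last (26, 26, 26).
Wed Dec 15 2021 + 26 days = Mon Jan 10 2022.
Mon Jan 10 2022 + 26 days = Sat Feb 5 2022.
Sat Feb 5 2022 + 26 days = Thu Mar 3 2022.
Thu Mar 3 2022 + 26 days = Tue Mar 29 2022.
Tue Mar 29 2022 + 26 days = Sun Apr 24 2022.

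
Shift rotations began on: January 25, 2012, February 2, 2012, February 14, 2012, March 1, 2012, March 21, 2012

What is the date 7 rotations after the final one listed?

Gaps: 8, 12, 16, 20 days — each gap is 4 larger than the previous one.
Next gap: 24 days. March 21, 2012 + 24 days = April 14, 2012.
Next gap: 28 days. April 14, 2012 + 28 days = May 12, 2012.
Next gap: 32 days. May 12, 2012 + 32 days = June 13, 2012.
Next gap: 36 days. June 13, 2012 + 36 days = July 19, 2012.
Next gap: 40 days. July 19, 2012 + 40 days = August 28, 2012.
Next gap: 44 days. August 28, 2012 + 44 days = October 11, 2012.
Next gap: 48 days. October 11, 2012 + 48 days = November 28, 2012.

November 28, 2012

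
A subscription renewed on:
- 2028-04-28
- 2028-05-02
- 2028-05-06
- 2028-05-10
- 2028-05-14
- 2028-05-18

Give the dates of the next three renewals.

2028-05-22, 2028-05-26, 2028-05-30

The spacing is 4, 4, 4, 4, 4 days — always 4 days.
2028-05-18 + 4 days = 2028-05-22.
2028-05-22 + 4 days = 2028-05-26.
2028-05-26 + 4 days = 2028-05-30.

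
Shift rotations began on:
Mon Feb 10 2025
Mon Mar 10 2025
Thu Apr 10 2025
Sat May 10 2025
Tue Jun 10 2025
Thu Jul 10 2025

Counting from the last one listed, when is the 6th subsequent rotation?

Gaps: 28, 31, 30, 31, 30 days — not constant. Every event is on the 10th of the month.
Pattern: the 10th of each month.
August 2025: Sun Aug 10 2025.
Next: September 2025 → Wed Sep 10 2025.
Next: October 2025 → Fri Oct 10 2025.
Next: November 2025 → Mon Nov 10 2025.
Next: December 2025 → Wed Dec 10 2025.
Next: January 2026 → Sat Jan 10 2026.

Sat Jan 10 2026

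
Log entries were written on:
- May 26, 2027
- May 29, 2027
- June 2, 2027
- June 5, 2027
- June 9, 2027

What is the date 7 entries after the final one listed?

Gaps: 3, 4, 3, 4 days — not constant, but cyclic with period 2.
The events fall on every Wednesday and Saturday.
The following Saturday is June 12, 2027.
The following Wednesday is June 16, 2027.
Next Saturday: June 19, 2027.
The following Wednesday is June 23, 2027.
The following Saturday is June 26, 2027.
Next Wednesday: June 30, 2027.
The following Saturday is July 3, 2027.

July 3, 2027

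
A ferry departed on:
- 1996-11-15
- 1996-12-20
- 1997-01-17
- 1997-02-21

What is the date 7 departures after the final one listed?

Gaps: 35, 28, 35 days — a mix of 28 and 35. Every date is a Friday.
Each is the 3rd Friday of its month.
3rd Friday of March 1997: 1997-03-21.
3rd Friday of April 1997: 1997-04-18.
3rd Friday of May 1997: 1997-05-16.
3rd Friday of June 1997: 1997-06-20.
July 1997 — 3rd Friday is 1997-07-18.
3rd Friday of August 1997: 1997-08-15.
September 1997 — 3rd Friday is 1997-09-19.

1997-09-19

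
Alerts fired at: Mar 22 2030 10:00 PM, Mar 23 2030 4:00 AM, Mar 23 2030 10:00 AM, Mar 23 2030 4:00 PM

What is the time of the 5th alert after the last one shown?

Mar 24 2030 10:00 PM

The interval is a steady 6 hours (6, 6, 6).
Mar 23 2030 4:00 PM + 6 h = Mar 23 2030 10:00 PM.
Mar 23 2030 10:00 PM + 6 h = Mar 24 2030 4:00 AM.
Mar 24 2030 4:00 AM + 6 h = Mar 24 2030 10:00 AM.
Mar 24 2030 10:00 AM + 6 h = Mar 24 2030 4:00 PM.
Mar 24 2030 4:00 PM + 6 h = Mar 24 2030 10:00 PM.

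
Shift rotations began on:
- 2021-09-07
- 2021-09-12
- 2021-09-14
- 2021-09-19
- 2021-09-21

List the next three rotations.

2021-09-26, 2021-09-28, 2021-10-03

The gap pattern 5, 2, 5, 2 repeats every 2 events.
These are the Tuesdays and Sundays of each week.
The following Sunday is 2021-09-26.
The following Tuesday is 2021-09-28.
The following Sunday is 2021-10-03.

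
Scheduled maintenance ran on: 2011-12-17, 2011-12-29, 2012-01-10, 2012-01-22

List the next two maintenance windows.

Every event comes 12 days after the last (12, 12, 12).
2012-01-22 + 12 days = 2012-02-03.
2012-02-03 + 12 days = 2012-02-15.

2012-02-03, 2012-02-15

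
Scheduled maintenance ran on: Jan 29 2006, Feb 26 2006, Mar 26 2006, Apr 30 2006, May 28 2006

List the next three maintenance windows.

These are Sundays with 28, 28, 35, 28-day gaps.
Each is the final Sunday of its month — Jan 29 2006 is past the 28th, so '4th Sunday' doesn't fit.
Last Sunday of June 2006: Jun 25 2006.
Last Sunday of July 2006: Jul 30 2006.
Last Sunday of August 2006: Aug 27 2006.

Jun 25 2006, Jul 30 2006, Aug 27 2006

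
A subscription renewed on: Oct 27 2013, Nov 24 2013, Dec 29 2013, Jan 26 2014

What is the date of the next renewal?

Every date is a Sunday; gaps 28, 35, 28 days.
Each is the last Sunday of its month (at least one falls on the 29th or later, ruling out '4th Sunday').
February 2014 ends with Sunday Feb 23 2014.

Feb 23 2014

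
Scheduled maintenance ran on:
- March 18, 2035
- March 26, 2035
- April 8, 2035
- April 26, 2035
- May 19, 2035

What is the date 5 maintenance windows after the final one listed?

November 25, 2035

Gaps: 8, 13, 18, 23 days — each gap is 5 larger than the previous one.
Next gap: 28 days. May 19, 2035 + 28 days = June 16, 2035.
Next gap: 33 days. June 16, 2035 + 33 days = July 19, 2035.
Next gap: 38 days. July 19, 2035 + 38 days = August 26, 2035.
Next gap: 43 days. August 26, 2035 + 43 days = October 8, 2035.
Next gap: 48 days. October 8, 2035 + 48 days = November 25, 2035.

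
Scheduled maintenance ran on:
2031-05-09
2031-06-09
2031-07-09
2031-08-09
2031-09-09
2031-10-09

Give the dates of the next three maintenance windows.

2031-11-09, 2031-12-09, 2032-01-09

The day-of-month is always 9 (31, 30, 31, 31, 30 days between events).
So this recurs on the 9th of each month.
Next: November 2031 → 2031-11-09.
Next: December 2031 → 2031-12-09.
Next: January 2032 → 2032-01-09.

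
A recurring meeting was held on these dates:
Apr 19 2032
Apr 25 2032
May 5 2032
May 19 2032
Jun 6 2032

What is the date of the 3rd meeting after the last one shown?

The spacing grows by 4 each time: 6, 10, 14, 18 days.
Next gap: 22 days. Jun 6 2032 + 22 days = Jun 28 2032.
Next gap: 26 days. Jun 28 2032 + 26 days = Jul 24 2032.
Next gap: 30 days. Jul 24 2032 + 30 days = Aug 23 2032.

Aug 23 2032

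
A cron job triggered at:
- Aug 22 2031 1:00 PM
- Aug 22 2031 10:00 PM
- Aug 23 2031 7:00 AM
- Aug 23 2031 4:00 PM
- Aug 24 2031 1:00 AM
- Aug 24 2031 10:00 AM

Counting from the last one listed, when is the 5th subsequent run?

Aug 26 2031 7:00 AM

The interval is a steady 9 hours (9, 9, 9, 9, 9).
Aug 24 2031 10:00 AM + 9 h = Aug 24 2031 7:00 PM.
Aug 24 2031 7:00 PM + 9 h = Aug 25 2031 4:00 AM.
Aug 25 2031 4:00 AM + 9 h = Aug 25 2031 1:00 PM.
Aug 25 2031 1:00 PM + 9 h = Aug 25 2031 10:00 PM.
Aug 25 2031 10:00 PM + 9 h = Aug 26 2031 7:00 AM.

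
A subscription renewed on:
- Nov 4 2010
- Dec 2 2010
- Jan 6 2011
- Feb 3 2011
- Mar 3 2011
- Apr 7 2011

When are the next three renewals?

Gaps: 28, 35, 28, 28, 35 days — a mix of 28 and 35. Every date is a Thursday.
Each is the 1st Thursday of its month.
1st Thursday of May 2011: May 5 2011.
1st Thursday of June 2011: Jun 2 2011.
1st Thursday of July 2011: Jul 7 2011.

May 5 2011, Jun 2 2011, Jul 7 2011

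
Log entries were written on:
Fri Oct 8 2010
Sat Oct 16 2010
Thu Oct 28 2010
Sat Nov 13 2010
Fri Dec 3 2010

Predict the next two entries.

The spacing grows by 4 each time: 8, 12, 16, 20 days.
Next gap: 24 days. Fri Dec 3 2010 + 24 days = Mon Dec 27 2010.
Next gap: 28 days. Mon Dec 27 2010 + 28 days = Mon Jan 24 2011.

Mon Dec 27 2010, Mon Jan 24 2011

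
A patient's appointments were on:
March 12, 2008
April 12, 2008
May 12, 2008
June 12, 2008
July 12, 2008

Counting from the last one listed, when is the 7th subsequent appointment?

February 12, 2009

The day-of-month is always 12 (31, 30, 31, 30 days between events).
So this recurs on the 12th of each month.
August 2008: August 12, 2008.
September 2008: September 12, 2008.
Next: October 2008 → October 12, 2008.
Next: November 2008 → November 12, 2008.
Next: December 2008 → December 12, 2008.
Next: January 2009 → January 12, 2009.
Next: February 2009 → February 12, 2009.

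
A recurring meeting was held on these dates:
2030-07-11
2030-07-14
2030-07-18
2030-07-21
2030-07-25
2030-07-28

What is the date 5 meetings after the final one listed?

2030-08-15

The gap pattern 3, 4, 3, 4, 3 repeats every 2 events.
These are the Thursdays and Sundays of each week.
The following Thursday is 2030-08-01.
The following Sunday is 2030-08-04.
The following Thursday is 2030-08-08.
The following Sunday is 2030-08-11.
Next Thursday: 2030-08-15.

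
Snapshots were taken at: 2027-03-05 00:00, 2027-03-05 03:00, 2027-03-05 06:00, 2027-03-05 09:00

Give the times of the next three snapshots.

2027-03-05 12:00, 2027-03-05 15:00, 2027-03-05 18:00

The interval is a steady 3 hours (3, 3, 3).
2027-03-05 09:00 + 3 h = 2027-03-05 12:00.
2027-03-05 12:00 + 3 h = 2027-03-05 15:00.
2027-03-05 15:00 + 3 h = 2027-03-05 18:00.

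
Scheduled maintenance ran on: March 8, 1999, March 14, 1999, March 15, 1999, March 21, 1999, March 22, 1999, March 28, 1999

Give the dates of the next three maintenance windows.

Gaps: 6, 1, 6, 1, 6 days — not constant, but cyclic with period 2.
The events fall on every Monday and Sunday.
Next Monday: March 29, 1999.
Next Sunday: April 4, 1999.
Next Monday: April 5, 1999.

March 29, 1999; April 4, 1999; April 5, 1999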